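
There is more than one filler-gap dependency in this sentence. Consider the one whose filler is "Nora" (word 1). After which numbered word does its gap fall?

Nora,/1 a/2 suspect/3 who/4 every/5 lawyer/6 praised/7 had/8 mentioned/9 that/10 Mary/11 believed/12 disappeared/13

The displaced element is "Nora" (word 1).
It is linked across 2 clause boundaries (that → Ø).
It functions as the subject of "disappeared", so the gap sits immediately after word 12 ("believed").
Base order: A suspect who every lawyer praised had mentioned that Mary believed Nora disappeared.

12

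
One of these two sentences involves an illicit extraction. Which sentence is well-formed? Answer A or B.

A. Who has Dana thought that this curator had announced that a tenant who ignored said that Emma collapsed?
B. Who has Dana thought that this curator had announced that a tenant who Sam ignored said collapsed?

In A, the wh-phrase is extracted from inside a complex-NP island (relative clause) (introduced by "who"), which blocks movement.
In B, the extraction path crosses only that-complement boundaries, which are transparent.
So B is grammatical.

B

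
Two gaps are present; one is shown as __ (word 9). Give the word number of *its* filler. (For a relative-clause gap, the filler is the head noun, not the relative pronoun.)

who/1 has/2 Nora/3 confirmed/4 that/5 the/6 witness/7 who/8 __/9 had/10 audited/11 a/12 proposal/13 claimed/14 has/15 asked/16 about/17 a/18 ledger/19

The marked gap is inside the relative clause, the subject of "audited".
Its filler is the head noun "witness" (via "who"), at word 7.
(The other dependency links word 1 to a gap after word 14.)

7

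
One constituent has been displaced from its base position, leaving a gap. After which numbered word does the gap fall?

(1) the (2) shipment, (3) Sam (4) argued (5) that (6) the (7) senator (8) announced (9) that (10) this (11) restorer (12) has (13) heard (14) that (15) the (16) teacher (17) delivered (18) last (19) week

17

The displaced element is "the shipment" (word 2).
It is linked across 3 clause boundaries (that → that → that).
It functions as the direct object of "delivered", so the gap sits immediately after word 17 ("delivered").
Base order: Sam argued that the senator announced that this restorer has heard that the teacher delivered the shipment last week.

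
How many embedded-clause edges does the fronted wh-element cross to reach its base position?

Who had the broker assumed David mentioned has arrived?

"who" is extracted from the subject of "arrived".
Boundaries crossed, outermost first: [Ø], [Ø] — 2 in total.

2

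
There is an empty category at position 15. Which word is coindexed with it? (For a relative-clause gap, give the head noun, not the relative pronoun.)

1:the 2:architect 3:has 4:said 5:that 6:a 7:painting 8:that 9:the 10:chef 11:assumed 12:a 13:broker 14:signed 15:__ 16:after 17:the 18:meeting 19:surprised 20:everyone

The gap at 15 is the object of "signed", inside a relative clause.
The relative pronoun is "that" (word 8); it is bound by the head noun immediately before it.
Its filler is the head noun "painting", at word 7.

7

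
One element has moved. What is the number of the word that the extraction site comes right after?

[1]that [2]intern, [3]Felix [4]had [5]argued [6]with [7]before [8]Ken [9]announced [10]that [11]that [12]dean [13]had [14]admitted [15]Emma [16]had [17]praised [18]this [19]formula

The displaced element is "that intern" (word 2).
It functions as the object of the preposition "with" of "argued", so the gap sits immediately after word 6 ("with").
Base order: Felix had argued with that intern before Ken announced that that dean had admitted Emma had praised this formula.

6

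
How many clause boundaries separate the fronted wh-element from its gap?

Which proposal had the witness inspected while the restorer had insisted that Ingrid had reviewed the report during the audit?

"which proposal" originates inside the matrix clause — no clause boundary is crossed.

0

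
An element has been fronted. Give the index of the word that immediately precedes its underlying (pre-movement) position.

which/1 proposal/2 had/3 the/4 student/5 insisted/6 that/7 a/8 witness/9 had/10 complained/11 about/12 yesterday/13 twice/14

The displaced element is "which proposal" (word 2).
It is linked across 1 clause boundary (that).
It functions as the object of the preposition "about" of "complained", so the gap sits immediately after word 12 ("about").
Base order: The student had insisted that a witness had complained about which proposal yesterday twice.

12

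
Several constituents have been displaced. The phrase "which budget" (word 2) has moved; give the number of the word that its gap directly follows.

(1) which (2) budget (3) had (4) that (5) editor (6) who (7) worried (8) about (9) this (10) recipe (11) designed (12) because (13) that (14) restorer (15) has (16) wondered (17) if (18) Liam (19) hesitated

The displaced element is "which budget" (word 2).
It functions as the direct object of "designed", so the gap sits immediately after word 11 ("designed").
Base order: That editor who worried about this recipe had designed which budget because that restorer has wondered if Liam hesitated.

11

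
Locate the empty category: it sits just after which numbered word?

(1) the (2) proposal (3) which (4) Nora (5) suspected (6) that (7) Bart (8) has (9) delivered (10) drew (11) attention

The displaced element is "the proposal" (word 2).
It is linked across 1 clause boundary (that).
It functions as the direct object of "delivered", so the gap sits immediately after word 9 ("delivered").
Base order: Nora suspected that Bart has delivered the proposal.

9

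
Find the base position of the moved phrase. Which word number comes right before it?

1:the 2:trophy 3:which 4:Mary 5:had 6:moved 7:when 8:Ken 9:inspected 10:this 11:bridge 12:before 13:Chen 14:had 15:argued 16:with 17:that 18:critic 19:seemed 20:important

6

The displaced element is "the trophy" (word 2).
It functions as the direct object of "moved", so the gap sits immediately after word 6 ("moved").
Base order: Mary had moved the trophy when Ken inspected this bridge before Chen had argued with that critic.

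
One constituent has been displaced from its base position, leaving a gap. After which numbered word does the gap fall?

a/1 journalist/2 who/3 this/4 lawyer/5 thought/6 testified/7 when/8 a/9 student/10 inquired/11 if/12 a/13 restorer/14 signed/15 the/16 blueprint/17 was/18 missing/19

The displaced element is "a journalist" (word 2).
It is linked across 1 clause boundary (Ø).
It functions as the subject of "testified", so the gap sits immediately after word 6 ("thought").
Base order: This lawyer thought a journalist testified when a student inquired if a restorer signed the blueprint.

6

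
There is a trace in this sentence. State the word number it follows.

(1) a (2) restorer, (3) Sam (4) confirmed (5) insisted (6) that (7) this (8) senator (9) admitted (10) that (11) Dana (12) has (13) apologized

4

The displaced element is "a restorer" (word 2).
It is linked across 1 clause boundary (Ø).
It functions as the subject of "insisted", so the gap sits immediately after word 4 ("confirmed").
Base order: Sam confirmed that a restorer insisted that this senator admitted that Dana has apologized.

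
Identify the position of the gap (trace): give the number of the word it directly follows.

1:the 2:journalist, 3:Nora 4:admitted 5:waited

4

The displaced element is "the journalist" (word 2).
It is linked across 1 clause boundary (Ø).
It functions as the subject of "waited", so the gap sits immediately after word 4 ("admitted").
Base order: Nora admitted the journalist waited.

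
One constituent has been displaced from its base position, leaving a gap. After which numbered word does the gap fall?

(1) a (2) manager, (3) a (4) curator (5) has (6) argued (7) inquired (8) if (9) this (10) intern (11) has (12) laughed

6

The displaced element is "a manager" (word 2).
It is linked across 1 clause boundary (Ø).
It functions as the subject of "inquired", so the gap sits immediately after word 6 ("argued").
Base order: A curator has argued a manager inquired if this intern has laughed.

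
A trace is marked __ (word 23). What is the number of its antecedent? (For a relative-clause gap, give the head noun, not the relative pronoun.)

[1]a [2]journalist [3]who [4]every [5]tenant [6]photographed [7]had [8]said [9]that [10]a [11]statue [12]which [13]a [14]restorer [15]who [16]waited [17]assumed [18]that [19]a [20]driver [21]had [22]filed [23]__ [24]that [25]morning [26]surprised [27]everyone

11

The gap at 23 is the object of "filed", inside a relative clause.
The relative pronoun is "which" (word 12); it is bound by the head noun immediately before it.
Its filler is the head noun "statue", at word 11.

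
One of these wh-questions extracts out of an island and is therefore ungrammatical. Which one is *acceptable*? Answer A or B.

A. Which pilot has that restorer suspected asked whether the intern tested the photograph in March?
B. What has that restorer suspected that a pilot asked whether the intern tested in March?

A

In B, the wh-phrase is extracted from inside a wh-island (introduced by "whether"), which blocks movement.
In A, the extraction path crosses only that-complement boundaries, which are transparent.
So A is grammatical.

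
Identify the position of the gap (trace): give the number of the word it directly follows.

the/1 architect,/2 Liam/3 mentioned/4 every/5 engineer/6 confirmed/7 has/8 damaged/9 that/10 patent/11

7

The displaced element is "the architect" (word 2).
It is linked across 2 clause boundaries (Ø → Ø).
It functions as the subject of "damaged", so the gap sits immediately after word 7 ("confirmed").
Base order: Liam mentioned every engineer confirmed that the architect has damaged that patent.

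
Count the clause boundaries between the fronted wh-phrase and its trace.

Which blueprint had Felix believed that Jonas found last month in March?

1

"which blueprint" is extracted from the object of "found".
Boundaries crossed, outermost first: [that] — 1 in total.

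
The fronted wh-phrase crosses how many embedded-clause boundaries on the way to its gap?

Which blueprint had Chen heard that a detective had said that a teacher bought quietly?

2

"which blueprint" is extracted from the object of "bought".
Boundaries crossed, outermost first: [that], [that] — 2 in total.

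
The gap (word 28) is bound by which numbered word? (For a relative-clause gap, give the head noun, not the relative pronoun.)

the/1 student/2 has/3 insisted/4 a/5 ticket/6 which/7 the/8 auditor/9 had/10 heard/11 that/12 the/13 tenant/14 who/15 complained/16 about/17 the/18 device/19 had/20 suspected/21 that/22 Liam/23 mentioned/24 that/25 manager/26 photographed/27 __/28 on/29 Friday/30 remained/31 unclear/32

The gap at 28 is the object of "photographed", inside a relative clause.
The relative pronoun is "which" (word 7); it is bound by the head noun immediately before it.
Its filler is the head noun "ticket", at word 6.

6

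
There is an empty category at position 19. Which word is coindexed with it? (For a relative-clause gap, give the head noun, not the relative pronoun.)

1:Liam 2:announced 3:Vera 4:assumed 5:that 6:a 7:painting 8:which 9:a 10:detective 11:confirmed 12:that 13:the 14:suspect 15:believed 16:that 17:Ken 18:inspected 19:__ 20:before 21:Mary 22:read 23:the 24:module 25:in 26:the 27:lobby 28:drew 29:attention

7

The gap at 19 is the object of "inspected", inside a relative clause.
The relative pronoun is "which" (word 8); it is bound by the head noun immediately before it.
Its filler is the head noun "painting", at word 7.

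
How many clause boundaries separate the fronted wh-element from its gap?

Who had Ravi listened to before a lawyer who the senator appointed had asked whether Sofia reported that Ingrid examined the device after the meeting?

"who" originates inside the matrix clause — no clause boundary is crossed.

0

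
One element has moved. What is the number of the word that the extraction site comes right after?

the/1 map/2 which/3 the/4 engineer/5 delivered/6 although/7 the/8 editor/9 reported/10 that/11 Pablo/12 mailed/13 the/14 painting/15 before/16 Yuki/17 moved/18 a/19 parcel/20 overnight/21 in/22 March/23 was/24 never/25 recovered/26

6

The displaced element is "the map" (word 2).
It functions as the direct object of "delivered", so the gap sits immediately after word 6 ("delivered").
Base order: The engineer delivered the map although the editor reported that Pablo mailed the painting before Yuki moved a parcel overnight in March.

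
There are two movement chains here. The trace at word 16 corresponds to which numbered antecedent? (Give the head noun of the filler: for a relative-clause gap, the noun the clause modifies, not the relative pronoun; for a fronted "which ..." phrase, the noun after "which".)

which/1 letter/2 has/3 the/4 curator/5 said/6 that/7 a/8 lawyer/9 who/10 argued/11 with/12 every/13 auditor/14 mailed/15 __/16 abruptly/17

2

The marked gap is the direct object of "mailed".
Its filler is the fronted wh-phrase "which letter", at word 2.
(The other dependency links word 9 to a gap after word 10.)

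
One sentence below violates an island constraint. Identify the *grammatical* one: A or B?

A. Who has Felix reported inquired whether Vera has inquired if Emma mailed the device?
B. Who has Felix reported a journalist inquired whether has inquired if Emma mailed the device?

A

In B, the wh-phrase is extracted from inside a wh-island (introduced by "whether"), which blocks movement.
In A, the extraction path crosses only that-complement boundaries, which are transparent.
So A is grammatical.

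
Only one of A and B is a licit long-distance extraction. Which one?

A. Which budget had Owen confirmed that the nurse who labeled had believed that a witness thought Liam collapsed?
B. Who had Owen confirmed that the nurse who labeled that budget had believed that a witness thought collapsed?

B

In A, the wh-phrase is extracted from inside a complex-NP island (relative clause) (introduced by "who"), which blocks movement.
In B, the extraction path crosses only that-complement boundaries, which are transparent.
So B is grammatical.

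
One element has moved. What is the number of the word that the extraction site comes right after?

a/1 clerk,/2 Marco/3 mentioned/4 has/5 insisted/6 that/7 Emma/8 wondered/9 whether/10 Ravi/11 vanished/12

The displaced element is "a clerk" (word 2).
It is linked across 1 clause boundary (Ø).
It functions as the subject of "insisted", so the gap sits immediately after word 4 ("mentioned").
Base order: Marco mentioned a clerk has insisted that Emma wondered whether Ravi vanished.

4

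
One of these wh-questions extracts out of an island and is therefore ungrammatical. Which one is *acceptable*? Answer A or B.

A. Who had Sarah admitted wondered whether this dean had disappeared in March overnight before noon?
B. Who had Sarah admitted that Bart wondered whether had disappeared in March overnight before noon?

In B, the wh-phrase is extracted from inside a wh-island (introduced by "whether"), which blocks movement.
In A, the extraction path crosses only that-complement boundaries, which are transparent.
So A is grammatical.

A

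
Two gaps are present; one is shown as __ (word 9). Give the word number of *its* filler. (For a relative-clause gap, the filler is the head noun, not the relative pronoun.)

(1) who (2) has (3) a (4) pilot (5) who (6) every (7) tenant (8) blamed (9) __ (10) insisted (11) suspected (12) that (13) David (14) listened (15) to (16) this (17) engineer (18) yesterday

The marked gap is inside the relative clause, the direct object of "blamed".
Its filler is the head noun "pilot" (via "who"), at word 4.
(The other dependency links word 1 to a gap after word 10.)

4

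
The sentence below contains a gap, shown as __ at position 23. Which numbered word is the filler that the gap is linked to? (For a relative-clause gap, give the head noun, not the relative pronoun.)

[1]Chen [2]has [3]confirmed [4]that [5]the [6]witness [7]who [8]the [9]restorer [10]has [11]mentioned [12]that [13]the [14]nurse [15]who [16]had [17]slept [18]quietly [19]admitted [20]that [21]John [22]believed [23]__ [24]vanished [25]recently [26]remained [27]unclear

The gap at 23 is the subject of "vanished", inside a relative clause.
The relative pronoun is "who" (word 7); it is bound by the head noun immediately before it.
Its filler is the head noun "witness", at word 6.

6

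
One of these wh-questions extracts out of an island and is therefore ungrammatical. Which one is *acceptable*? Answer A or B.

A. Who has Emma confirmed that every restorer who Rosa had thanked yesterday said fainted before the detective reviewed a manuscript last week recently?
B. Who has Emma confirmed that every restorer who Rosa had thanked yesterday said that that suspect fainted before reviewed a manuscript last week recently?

A

In B, the wh-phrase is extracted from inside an adjunct island (introduced by "before"), which blocks movement.
In A, the extraction path crosses only that-complement boundaries, which are transparent.
So A is grammatical.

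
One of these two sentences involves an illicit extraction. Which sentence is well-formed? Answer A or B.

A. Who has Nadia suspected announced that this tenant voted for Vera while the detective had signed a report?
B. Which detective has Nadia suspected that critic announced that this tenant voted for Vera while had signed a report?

A

In B, the wh-phrase is extracted from inside an adjunct island (introduced by "while"), which blocks movement.
In A, the extraction path crosses only that-complement boundaries, which are transparent.
So A is grammatical.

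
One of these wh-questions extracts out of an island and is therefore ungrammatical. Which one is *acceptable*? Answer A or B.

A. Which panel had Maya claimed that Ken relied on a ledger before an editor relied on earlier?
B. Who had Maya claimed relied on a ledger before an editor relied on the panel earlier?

B

In A, the wh-phrase is extracted from inside an adjunct island (introduced by "before"), which blocks movement.
In B, the extraction path crosses only that-complement boundaries, which are transparent.
So B is grammatical.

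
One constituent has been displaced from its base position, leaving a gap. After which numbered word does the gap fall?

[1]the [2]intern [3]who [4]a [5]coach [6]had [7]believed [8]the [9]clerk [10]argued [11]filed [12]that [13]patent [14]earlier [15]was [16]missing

The displaced element is "the intern" (word 2).
It is linked across 2 clause boundaries (Ø → Ø).
It functions as the subject of "filed", so the gap sits immediately after word 10 ("argued").
Base order: A coach had believed the clerk argued that the intern filed that patent earlier.

10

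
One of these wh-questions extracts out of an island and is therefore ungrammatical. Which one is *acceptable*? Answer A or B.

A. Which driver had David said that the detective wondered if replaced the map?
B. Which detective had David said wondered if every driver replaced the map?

B

In A, the wh-phrase is extracted from inside a wh-island (introduced by "if"), which blocks movement.
In B, the extraction path crosses only that-complement boundaries, which are transparent.
So B is grammatical.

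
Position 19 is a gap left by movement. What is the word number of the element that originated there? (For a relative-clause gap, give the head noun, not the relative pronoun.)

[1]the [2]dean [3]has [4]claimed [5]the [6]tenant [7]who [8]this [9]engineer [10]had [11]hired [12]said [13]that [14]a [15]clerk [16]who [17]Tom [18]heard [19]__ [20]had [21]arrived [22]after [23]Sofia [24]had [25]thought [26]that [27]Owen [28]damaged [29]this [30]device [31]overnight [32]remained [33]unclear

15

The gap at 19 is the subject of "arrived", inside a relative clause.
The relative pronoun is "who" (word 16); it is bound by the head noun immediately before it.
Its filler is the head noun "clerk", at word 15.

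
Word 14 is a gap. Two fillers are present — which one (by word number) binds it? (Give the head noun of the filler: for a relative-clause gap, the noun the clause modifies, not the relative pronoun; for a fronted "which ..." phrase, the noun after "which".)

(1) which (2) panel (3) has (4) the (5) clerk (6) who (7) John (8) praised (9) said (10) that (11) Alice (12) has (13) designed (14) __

The marked gap is the direct object of "designed".
Its filler is the fronted wh-phrase "which panel", at word 2.
(The other dependency links word 5 to a gap after word 8.)

2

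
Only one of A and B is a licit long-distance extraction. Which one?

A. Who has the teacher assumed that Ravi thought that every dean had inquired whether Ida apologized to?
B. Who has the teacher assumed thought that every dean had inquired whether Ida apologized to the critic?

B

In A, the wh-phrase is extracted from inside a wh-island (introduced by "whether"), which blocks movement.
In B, the extraction path crosses only that-complement boundaries, which are transparent.
So B is grammatical.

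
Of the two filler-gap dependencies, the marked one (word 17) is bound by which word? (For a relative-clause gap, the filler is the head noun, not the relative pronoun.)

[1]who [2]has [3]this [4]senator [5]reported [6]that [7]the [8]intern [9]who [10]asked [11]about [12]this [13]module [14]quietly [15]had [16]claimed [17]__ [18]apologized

1

The marked gap is the subject of "apologized".
Its filler is the fronted wh-phrase "who", at word 1.
(The other dependency links word 8 to a gap after word 9.)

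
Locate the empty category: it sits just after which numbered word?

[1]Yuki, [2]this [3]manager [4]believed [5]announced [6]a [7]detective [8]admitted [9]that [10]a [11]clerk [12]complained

The displaced element is "Yuki" (word 1).
It is linked across 1 clause boundary (Ø).
It functions as the subject of "announced", so the gap sits immediately after word 4 ("believed").
Base order: This manager believed that Yuki announced a detective admitted that a clerk complained.

4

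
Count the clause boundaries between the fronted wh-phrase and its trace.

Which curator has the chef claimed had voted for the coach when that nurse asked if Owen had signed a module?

"which curator" is extracted from the subject of "voted".
Boundaries crossed, outermost first: [Ø] — 1 in total.

1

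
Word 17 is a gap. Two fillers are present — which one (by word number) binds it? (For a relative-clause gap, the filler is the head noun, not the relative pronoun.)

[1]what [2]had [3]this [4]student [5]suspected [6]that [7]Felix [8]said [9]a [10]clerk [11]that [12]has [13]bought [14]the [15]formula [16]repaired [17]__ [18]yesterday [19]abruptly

1

The marked gap is the direct object of "repaired".
Its filler is the fronted wh-phrase "what", at word 1.
(The other dependency links word 10 to a gap after word 11.)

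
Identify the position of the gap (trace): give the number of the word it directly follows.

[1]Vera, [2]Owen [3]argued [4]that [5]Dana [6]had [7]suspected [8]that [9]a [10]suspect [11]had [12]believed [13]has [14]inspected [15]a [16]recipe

The displaced element is "Vera" (word 1).
It is linked across 3 clause boundaries (that → that → Ø).
It functions as the subject of "inspected", so the gap sits immediately after word 12 ("believed").
Base order: Owen argued that Dana had suspected that a suspect had believed that Vera has inspected a recipe.

12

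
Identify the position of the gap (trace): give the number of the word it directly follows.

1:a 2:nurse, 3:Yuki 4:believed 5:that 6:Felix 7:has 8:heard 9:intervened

8

The displaced element is "a nurse" (word 2).
It is linked across 2 clause boundaries (that → Ø).
It functions as the subject of "intervened", so the gap sits immediately after word 8 ("heard").
Base order: Yuki believed that Felix has heard that a nurse intervened.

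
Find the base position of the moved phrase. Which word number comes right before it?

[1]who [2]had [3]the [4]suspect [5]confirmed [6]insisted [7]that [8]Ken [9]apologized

5

The displaced element is "who" (word 1).
It is linked across 1 clause boundary (Ø).
It functions as the subject of "insisted", so the gap sits immediately after word 5 ("confirmed").
Base order: The suspect had confirmed that who insisted that Ken apologized.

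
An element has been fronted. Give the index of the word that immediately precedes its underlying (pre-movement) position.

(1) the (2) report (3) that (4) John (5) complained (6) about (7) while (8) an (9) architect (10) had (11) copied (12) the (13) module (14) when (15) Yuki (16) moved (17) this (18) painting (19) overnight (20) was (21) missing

The displaced element is "the report" (word 2).
It functions as the object of the preposition "about" of "complained", so the gap sits immediately after word 6 ("about").
Base order: John complained about the report while an architect had copied the module when Yuki moved this painting overnight.

6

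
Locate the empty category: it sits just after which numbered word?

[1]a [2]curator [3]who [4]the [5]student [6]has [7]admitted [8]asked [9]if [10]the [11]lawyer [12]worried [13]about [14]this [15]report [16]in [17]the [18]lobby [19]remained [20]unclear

7

The displaced element is "a curator" (word 2).
It is linked across 1 clause boundary (Ø).
It functions as the subject of "asked", so the gap sits immediately after word 7 ("admitted").
Base order: The student has admitted that a curator asked if the lawyer worried about this report in the lobby.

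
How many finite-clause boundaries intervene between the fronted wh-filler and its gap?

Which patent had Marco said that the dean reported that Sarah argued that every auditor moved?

3

"which patent" is extracted from the object of "moved".
Boundaries crossed, outermost first: [that], [that], [that] — 3 in total.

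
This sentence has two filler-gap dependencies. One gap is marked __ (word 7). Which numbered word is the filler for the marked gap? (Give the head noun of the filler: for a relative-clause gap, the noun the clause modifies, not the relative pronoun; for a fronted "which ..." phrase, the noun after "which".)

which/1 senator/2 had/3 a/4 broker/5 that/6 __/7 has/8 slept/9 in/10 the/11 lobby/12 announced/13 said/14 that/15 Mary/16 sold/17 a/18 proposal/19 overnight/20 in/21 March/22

The marked gap is inside the relative clause, the subject of "slept".
Its filler is the head noun "broker" (via "that"), at word 5.
(The other dependency links word 2 to a gap after word 13.)

5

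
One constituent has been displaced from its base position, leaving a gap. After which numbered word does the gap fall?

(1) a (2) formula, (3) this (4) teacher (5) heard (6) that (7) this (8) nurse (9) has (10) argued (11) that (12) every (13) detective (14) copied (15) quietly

The displaced element is "a formula" (word 2).
It is linked across 2 clause boundaries (that → that).
It functions as the direct object of "copied", so the gap sits immediately after word 14 ("copied").
Base order: This teacher heard that this nurse has argued that every detective copied a formula quietly.

14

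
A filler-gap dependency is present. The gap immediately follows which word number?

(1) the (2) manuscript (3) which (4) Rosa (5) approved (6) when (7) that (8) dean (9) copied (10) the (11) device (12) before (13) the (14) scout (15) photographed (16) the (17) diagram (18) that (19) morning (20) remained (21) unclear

5

The displaced element is "the manuscript" (word 2).
It functions as the direct object of "approved", so the gap sits immediately after word 5 ("approved").
Base order: Rosa approved the manuscript when that dean copied the device before the scout photographed the diagram that morning.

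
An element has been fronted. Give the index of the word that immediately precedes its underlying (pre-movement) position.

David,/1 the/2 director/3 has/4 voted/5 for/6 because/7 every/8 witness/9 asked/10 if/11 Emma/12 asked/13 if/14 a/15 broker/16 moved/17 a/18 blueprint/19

The displaced element is "David" (word 1).
It functions as the object of the preposition "for" of "voted", so the gap sits immediately after word 6 ("for").
Base order: The director has voted for David because every witness asked if Emma asked if a broker moved a blueprint.

6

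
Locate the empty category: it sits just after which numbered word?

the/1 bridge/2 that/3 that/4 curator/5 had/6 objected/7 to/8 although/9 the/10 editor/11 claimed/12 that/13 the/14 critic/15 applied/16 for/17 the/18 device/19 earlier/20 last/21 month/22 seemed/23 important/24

The displaced element is "the bridge" (word 2).
It functions as the object of the preposition "to" of "objected", so the gap sits immediately after word 8 ("to").
Base order: That curator had objected to the bridge although the editor claimed that the critic applied for the device earlier last month.

8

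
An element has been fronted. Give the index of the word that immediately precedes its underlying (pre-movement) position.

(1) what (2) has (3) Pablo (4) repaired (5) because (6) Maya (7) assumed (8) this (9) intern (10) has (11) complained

4

The displaced element is "what" (word 1).
It functions as the direct object of "repaired", so the gap sits immediately after word 4 ("repaired").
Base order: Pablo has repaired what because Maya assumed this intern has complained.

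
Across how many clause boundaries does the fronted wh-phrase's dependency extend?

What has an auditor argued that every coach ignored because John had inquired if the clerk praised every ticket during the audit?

"what" is extracted from the object of "ignored".
Boundaries crossed, outermost first: [that] — 1 in total.

1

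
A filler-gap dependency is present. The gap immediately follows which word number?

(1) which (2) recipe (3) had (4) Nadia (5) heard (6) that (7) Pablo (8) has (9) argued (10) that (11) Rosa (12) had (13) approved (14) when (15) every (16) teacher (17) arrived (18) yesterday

The displaced element is "which recipe" (word 2).
It is linked across 2 clause boundaries (that → that).
It functions as the direct object of "approved", so the gap sits immediately after word 13 ("approved").
Base order: Nadia had heard that Pablo has argued that Rosa had approved which recipe when every teacher arrived yesterday.

13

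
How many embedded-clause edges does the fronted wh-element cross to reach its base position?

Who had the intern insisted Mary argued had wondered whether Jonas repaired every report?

2

"who" is extracted from the subject of "wondered".
Boundaries crossed, outermost first: [Ø], [Ø] — 2 in total.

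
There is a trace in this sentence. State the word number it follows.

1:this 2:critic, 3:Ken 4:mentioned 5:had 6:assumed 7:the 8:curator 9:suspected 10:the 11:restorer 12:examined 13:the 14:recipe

4

The displaced element is "this critic" (word 2).
It is linked across 1 clause boundary (Ø).
It functions as the subject of "assumed", so the gap sits immediately after word 4 ("mentioned").
Base order: Ken mentioned that this critic had assumed the curator suspected the restorer examined the recipe.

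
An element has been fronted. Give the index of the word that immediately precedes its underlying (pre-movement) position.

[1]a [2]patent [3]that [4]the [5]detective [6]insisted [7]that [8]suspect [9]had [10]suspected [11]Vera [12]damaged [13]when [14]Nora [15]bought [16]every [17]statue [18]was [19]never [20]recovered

12

The displaced element is "a patent" (word 2).
It is linked across 2 clause boundaries (Ø → Ø).
It functions as the direct object of "damaged", so the gap sits immediately after word 12 ("damaged").
Base order: The detective insisted that suspect had suspected Vera damaged a patent when Nora bought every statue.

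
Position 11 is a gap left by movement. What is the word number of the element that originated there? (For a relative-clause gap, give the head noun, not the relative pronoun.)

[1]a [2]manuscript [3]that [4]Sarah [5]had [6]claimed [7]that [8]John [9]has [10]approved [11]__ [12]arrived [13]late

2

The gap at 11 is the object of "approved", inside a relative clause.
The relative pronoun is "that" (word 3); it is bound by the head noun immediately before it.
Its filler is the head noun "manuscript", at word 2.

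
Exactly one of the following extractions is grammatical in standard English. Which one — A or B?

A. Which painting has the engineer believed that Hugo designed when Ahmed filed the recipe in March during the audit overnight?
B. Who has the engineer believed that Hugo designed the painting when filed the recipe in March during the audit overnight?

A

In B, the wh-phrase is extracted from inside an adjunct island (introduced by "when"), which blocks movement.
In A, the extraction path crosses only that-complement boundaries, which are transparent.
So A is grammatical.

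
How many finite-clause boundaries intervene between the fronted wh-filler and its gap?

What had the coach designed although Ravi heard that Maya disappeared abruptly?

0

"what" originates inside the matrix clause — no clause boundary is crossed.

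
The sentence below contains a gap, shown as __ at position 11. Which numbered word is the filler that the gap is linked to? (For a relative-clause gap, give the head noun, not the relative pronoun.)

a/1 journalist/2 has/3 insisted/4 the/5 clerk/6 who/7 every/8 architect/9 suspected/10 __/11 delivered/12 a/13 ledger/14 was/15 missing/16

6

The gap at 11 is the subject of "delivered", inside a relative clause.
The relative pronoun is "who" (word 7); it is bound by the head noun immediately before it.
Its filler is the head noun "clerk", at word 6.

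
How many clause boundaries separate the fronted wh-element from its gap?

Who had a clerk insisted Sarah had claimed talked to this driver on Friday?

2

"who" is extracted from the subject of "talked".
Boundaries crossed, outermost first: [Ø], [Ø] — 2 in total.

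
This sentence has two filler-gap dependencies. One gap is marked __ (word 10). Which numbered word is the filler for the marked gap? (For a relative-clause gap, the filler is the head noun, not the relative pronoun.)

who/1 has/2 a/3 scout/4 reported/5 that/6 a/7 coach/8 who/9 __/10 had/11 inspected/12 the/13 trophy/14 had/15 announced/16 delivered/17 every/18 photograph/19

The marked gap is inside the relative clause, the subject of "inspected".
Its filler is the head noun "coach" (via "who"), at word 8.
(The other dependency links word 1 to a gap after word 16.)

8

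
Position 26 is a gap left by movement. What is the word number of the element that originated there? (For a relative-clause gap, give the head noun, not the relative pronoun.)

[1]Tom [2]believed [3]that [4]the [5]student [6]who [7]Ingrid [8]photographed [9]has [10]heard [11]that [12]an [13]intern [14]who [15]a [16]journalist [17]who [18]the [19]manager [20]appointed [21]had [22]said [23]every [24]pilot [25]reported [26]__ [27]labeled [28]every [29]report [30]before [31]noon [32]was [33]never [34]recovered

13

The gap at 26 is the subject of "labeled", inside a relative clause.
The relative pronoun is "who" (word 14); it is bound by the head noun immediately before it.
Its filler is the head noun "intern", at word 13.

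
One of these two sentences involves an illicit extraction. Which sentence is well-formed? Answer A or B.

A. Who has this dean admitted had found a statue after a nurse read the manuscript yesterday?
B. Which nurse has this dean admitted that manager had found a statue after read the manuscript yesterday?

A

In B, the wh-phrase is extracted from inside an adjunct island (introduced by "after"), which blocks movement.
In A, the extraction path crosses only that-complement boundaries, which are transparent.
So A is grammatical.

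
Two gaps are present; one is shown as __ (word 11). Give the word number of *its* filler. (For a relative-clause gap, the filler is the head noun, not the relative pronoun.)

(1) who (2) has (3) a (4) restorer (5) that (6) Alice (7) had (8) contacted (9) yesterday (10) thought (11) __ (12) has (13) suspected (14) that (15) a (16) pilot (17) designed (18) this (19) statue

1

The marked gap is the subject of "suspected".
Its filler is the fronted wh-phrase "who", at word 1.
(The other dependency links word 4 to a gap after word 8.)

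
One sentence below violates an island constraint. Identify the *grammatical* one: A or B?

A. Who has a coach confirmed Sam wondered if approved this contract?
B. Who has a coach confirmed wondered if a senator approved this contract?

In A, the wh-phrase is extracted from inside a wh-island (introduced by "if"), which blocks movement.
In B, the extraction path crosses only that-complement boundaries, which are transparent.
So B is grammatical.

B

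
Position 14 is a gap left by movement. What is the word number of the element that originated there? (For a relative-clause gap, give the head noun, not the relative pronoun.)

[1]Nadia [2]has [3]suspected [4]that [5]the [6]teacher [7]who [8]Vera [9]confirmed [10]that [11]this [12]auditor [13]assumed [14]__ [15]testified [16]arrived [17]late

The gap at 14 is the subject of "testified", inside a relative clause.
The relative pronoun is "who" (word 7); it is bound by the head noun immediately before it.
Its filler is the head noun "teacher", at word 6.

6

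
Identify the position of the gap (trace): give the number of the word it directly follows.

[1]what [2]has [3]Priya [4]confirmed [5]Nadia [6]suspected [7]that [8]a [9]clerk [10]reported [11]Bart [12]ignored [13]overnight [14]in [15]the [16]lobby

The displaced element is "what" (word 1).
It is linked across 3 clause boundaries (Ø → that → Ø).
It functions as the direct object of "ignored", so the gap sits immediately after word 12 ("ignored").
Base order: Priya has confirmed Nadia suspected that a clerk reported Bart ignored what overnight in the lobby.

12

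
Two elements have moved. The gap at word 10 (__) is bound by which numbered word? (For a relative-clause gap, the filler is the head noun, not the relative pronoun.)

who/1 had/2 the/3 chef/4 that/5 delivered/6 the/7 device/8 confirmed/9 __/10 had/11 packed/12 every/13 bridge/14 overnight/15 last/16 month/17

1

The marked gap is the subject of "packed".
Its filler is the fronted wh-phrase "who", at word 1.
(The other dependency links word 4 to a gap after word 5.)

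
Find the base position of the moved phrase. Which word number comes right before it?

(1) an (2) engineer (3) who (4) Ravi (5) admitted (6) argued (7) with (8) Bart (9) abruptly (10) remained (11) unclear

The displaced element is "an engineer" (word 2).
It is linked across 1 clause boundary (Ø).
It functions as the subject of "argued", so the gap sits immediately after word 5 ("admitted").
Base order: Ravi admitted an engineer argued with Bart abruptly.

5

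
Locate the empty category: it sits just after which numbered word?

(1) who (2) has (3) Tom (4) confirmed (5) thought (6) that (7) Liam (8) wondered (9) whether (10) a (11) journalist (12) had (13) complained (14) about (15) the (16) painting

4

The displaced element is "who" (word 1).
It is linked across 1 clause boundary (Ø).
It functions as the subject of "thought", so the gap sits immediately after word 4 ("confirmed").
Base order: Tom has confirmed who thought that Liam wondered whether a journalist had complained about the painting.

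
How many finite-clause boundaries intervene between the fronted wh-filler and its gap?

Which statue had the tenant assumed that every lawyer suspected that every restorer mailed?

"which statue" is extracted from the object of "mailed".
Boundaries crossed, outermost first: [that], [that] — 2 in total.

2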